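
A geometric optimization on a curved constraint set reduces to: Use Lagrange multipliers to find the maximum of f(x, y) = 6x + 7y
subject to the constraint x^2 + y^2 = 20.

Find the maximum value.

Set up Lagrange conditions: grad f = lambda * grad g
  6 = 2*lambda*x
  7 = 2*lambda*y
From these: x/y = 6/7, so x = 6t, y = 7t for some t.
Substitute into constraint: (6t)^2 + (7t)^2 = 20
  t^2 * 85 = 20
  t = sqrt(20/85)
Maximum = 6*x + 7*y = (6^2 + 7^2)*t = 85 * sqrt(20/85) = sqrt(1700)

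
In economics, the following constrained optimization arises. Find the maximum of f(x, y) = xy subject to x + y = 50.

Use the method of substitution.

Substitute y = 50 - x into f(x,y) = xy:
g(x) = x(50 - x) = 50x - x^2
g'(x) = 50 - 2x = 0  =>  x = 25
y = 50 - 25 = 25
Maximum value = 25 * 25 = 625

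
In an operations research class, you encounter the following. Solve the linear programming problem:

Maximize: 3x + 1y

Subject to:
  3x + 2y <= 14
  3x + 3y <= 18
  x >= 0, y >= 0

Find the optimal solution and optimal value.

Feasible vertices: (0, 0), (0, 6), (2, 4), (14/3, 0)
Objective 3x + 1y at each:
  (0, 0): 0
  (0, 6): 6
  (2, 4): 10
  (14/3, 0): 14
Maximum is 14 at (14/3, 0).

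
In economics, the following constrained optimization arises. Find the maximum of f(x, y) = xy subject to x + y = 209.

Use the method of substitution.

Substitute y = 209 - x into f(x,y) = xy:
g(x) = x(209 - x) = 209x - x^2
g'(x) = 209 - 2x = 0  =>  x = 209/2
y = 209 - 209/2 = 209/2
Maximum value = (209/2) * (209/2) = 43681/4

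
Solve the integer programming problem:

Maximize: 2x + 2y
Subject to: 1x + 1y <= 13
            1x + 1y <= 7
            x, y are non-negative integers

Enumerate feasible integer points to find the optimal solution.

Constraint 1: 1x + 1y <= 13
Constraint 2: 1x + 1y <= 7
Feasible x range (need y >= 0): 0 <= x <= min(13/1, 7/1) => x in {0, ..., 7}.
Enumerate feasible integer points row by row (the coefficient of y is 2 > 0, so for each x the largest feasible y gives the best value):
  x = 0: y <= min((13 - 1*0)/1, (7 - 1*0)/1) => y in {0, ..., 7}; best 2*0 + 2*7 = 14
  x = 1: y <= min((13 - 1*1)/1, (7 - 1*1)/1) => y in {0, ..., 6}; best 2*1 + 2*6 = 14
  x = 2: y <= min((13 - 1*2)/1, (7 - 1*2)/1) => y in {0, ..., 5}; best 2*2 + 2*5 = 14
  x = 3: y <= min((13 - 1*3)/1, (7 - 1*3)/1) => y in {0, ..., 4}; best 2*3 + 2*4 = 14
  x = 4: y <= min((13 - 1*4)/1, (7 - 1*4)/1) => y in {0, ..., 3}; best 2*4 + 2*3 = 14
  x = 5: y <= min((13 - 1*5)/1, (7 - 1*5)/1) => y in {0, ..., 2}; best 2*5 + 2*2 = 14
  x = 6: y <= min((13 - 1*6)/1, (7 - 1*6)/1) => y in {0, ..., 1}; best 2*6 + 2*1 = 14
  x = 7: y <= min((13 - 1*7)/1, (7 - 1*7)/1) => y in {0}; best 2*7 + 2*0 = 14
The maximum 2x + 2y = 14 is achieved at x = 0, y = 7.
(The same value 14 is also attained at (1, 6), (2, 5), (3, 4), (4, 3), (5, 2), (6, 1), (7, 0).)
Check: 1*0 + 1*7 = 7 <= 13 and 1*0 + 1*7 = 7 <= 7.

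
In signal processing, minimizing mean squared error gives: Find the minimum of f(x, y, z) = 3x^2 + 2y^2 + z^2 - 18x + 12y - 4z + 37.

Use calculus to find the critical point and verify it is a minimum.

f(x,y,z) = 3x^2 + 2y^2 + z^2 - 18x + 12y - 4z + 37
df/dx = 6x + (-18) = 0 => x = 3
df/dy = 4y + (12) = 0 => y = -3
df/dz = 2z + (-4) = 0 => z = 2
f(3,-3,2) = 3*(3)^2 + 2*(-3)^2 + 1*(2)^2 + -18*(3) + 12*(-3) + -4*(2) + 37 = -12
Hessian is diagonal with entries 6, 4, 2 > 0, confirmed minimum.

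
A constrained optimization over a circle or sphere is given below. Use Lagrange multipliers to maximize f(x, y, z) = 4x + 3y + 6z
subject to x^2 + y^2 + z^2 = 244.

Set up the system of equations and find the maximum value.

Lagrange conditions: 4 = 2*lambda*x, 3 = 2*lambda*y, 6 = 2*lambda*z
So x:4 = y:3 = z:6, i.e. x = 4t, y = 3t, z = 6t
Constraint: t^2*(4^2 + 3^2 + 6^2) = 244
  t^2 * 61 = 244  =>  t = sqrt(4)
Maximum = 4*4t + 3*3t + 6*6t = 61*sqrt(4) = 122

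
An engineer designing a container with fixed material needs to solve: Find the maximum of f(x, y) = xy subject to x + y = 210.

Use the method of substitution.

Substitute y = 210 - x into f(x,y) = xy:
g(x) = x(210 - x) = 210x - x^2
g'(x) = 210 - 2x = 0  =>  x = 105
y = 210 - 105 = 105
Maximum value = 105 * 105 = 11025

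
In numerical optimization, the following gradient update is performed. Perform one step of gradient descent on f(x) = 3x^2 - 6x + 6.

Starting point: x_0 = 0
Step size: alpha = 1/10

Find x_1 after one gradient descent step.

f(x) = 3x^2 - 6x + 6
f'(x) = 6x - 6
f'(0) = 6*0 + (-6) = -6
x_1 = x_0 - alpha * f'(x_0) = 0 - 1/10 * -6 = 3/5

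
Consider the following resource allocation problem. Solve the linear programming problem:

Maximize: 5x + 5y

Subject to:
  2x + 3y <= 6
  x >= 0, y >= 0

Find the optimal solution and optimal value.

The feasible region has vertices at [(0, 0), (3, 0), (0, 2)].
Checking objective 5x + 5y at each vertex:
  (0, 0): 5*0 + 5*0 = 0
  (3, 0): 5*3 + 5*0 = 15
  (0, 2): 5*0 + 5*2 = 10
Maximum is 15 at (3, 0).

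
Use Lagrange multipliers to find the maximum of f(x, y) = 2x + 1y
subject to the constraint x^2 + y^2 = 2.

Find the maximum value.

Set up Lagrange conditions: grad f = lambda * grad g
  2 = 2*lambda*x
  1 = 2*lambda*y
From these: x/y = 2/1, so x = 2t, y = 1t for some t.
Substitute into constraint: (2t)^2 + (1t)^2 = 2
  t^2 * 5 = 2
  t = sqrt(2/5)
Maximum = 2*x + 1*y = (2^2 + 1^2)*t = 5 * sqrt(2/5) = sqrt(10)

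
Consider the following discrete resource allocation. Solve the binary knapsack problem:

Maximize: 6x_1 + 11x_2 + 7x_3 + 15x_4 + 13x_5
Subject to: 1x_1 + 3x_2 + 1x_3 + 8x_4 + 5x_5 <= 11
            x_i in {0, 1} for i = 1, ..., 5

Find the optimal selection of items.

Items: item 1 (v=6, w=1), item 2 (v=11, w=3), item 3 (v=7, w=1), item 4 (v=15, w=8), item 5 (v=13, w=5)
Capacity: 11
Checking all 32 subsets (w = total weight, v = total value):
  {}: w = 0, v = 0
  {1}: w = 1, v = 6
  {2}: w = 3, v = 11
  {3}: w = 1, v = 7
  {4}: w = 8, v = 15
  {5}: w = 5, v = 13
  {1, 2}: w = 4, v = 17
  {1, 3}: w = 2, v = 13
  {1, 4}: w = 9, v = 21
  {1, 5}: w = 6, v = 19
  {2, 3}: w = 4, v = 18
  {2, 4}: w = 11, v = 26
  {2, 5}: w = 8, v = 24
  {3, 4}: w = 9, v = 22
  {3, 5}: w = 6, v = 20
  {4, 5}: w = 13 > 11, infeasible
  {1, 2, 3}: w = 5, v = 24
  {1, 2, 4}: w = 12 > 11, infeasible
  {1, 2, 5}: w = 9, v = 30
  {1, 3, 4}: w = 10, v = 28
  {1, 3, 5}: w = 7, v = 26
  {1, 4, 5}: w = 14 > 11, infeasible
  {2, 3, 4}: w = 12 > 11, infeasible
  {2, 3, 5}: w = 9, v = 31
  {2, 4, 5}: w = 16 > 11, infeasible
  {3, 4, 5}: w = 14 > 11, infeasible
  {1, 2, 3, 4}: w = 13 > 11, infeasible
  {1, 2, 3, 5}: w = 10, v = 37
  {1, 2, 4, 5}: w = 17 > 11, infeasible
  {1, 3, 4, 5}: w = 15 > 11, infeasible
  {2, 3, 4, 5}: w = 17 > 11, infeasible
  {1, 2, 3, 4, 5}: w = 18 > 11, infeasible
Best feasible subset: items [1, 2, 3, 5]
Total weight: 10 <= 11, total value: 37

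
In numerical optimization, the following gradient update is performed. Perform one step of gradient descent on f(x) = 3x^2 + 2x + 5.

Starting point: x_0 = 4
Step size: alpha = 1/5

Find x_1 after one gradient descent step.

f(x) = 3x^2 + 2x + 5
f'(x) = 6x + 2
f'(4) = 6*4 + (2) = 26
x_1 = x_0 - alpha * f'(x_0) = 4 - 1/5 * 26 = -6/5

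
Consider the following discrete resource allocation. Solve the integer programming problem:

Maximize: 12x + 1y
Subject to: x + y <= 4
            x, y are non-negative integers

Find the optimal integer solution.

Objective: 12x + 1y, constraint: x + y <= 4
Coefficient of x is 12 >= coefficient of y is 1, so allocate the entire budget to x.
Optimal: x = 4, y = 0, value = 48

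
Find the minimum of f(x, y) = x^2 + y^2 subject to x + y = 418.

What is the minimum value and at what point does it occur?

Substitute y = 418 - x into f(x,y) = x^2 + y^2:
g(x) = x^2 + (418 - x)^2 = 2x^2 - 836x + 174724
g'(x) = 4x - 836 = 0  =>  x = 209
y = 418 - 209 = 209
Minimum value = 209^2 + 209^2 = 87362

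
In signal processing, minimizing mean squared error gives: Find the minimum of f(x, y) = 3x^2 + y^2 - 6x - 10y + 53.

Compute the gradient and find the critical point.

f(x,y) = 3x^2 + y^2 - 6x - 10y + 53
df/dx = 6x + (-6) = 0  =>  x = 1
df/dy = 2y + (-10) = 0  =>  y = 5
f(1, 5) = 3*(1)^2 + 1*(5)^2 + -6*(1) + -10*(5) + 53 = 25
Hessian is diagonal with entries 6, 2 > 0, so this is a minimum.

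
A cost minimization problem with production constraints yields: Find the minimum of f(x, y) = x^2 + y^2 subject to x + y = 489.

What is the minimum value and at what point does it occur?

Substitute y = 489 - x into f(x,y) = x^2 + y^2:
g(x) = x^2 + (489 - x)^2 = 2x^2 - 978x + 239121
g'(x) = 4x - 978 = 0  =>  x = 489/2
y = 489 - 489/2 = 489/2
Minimum value = (489/2)^2 + (489/2)^2 = 239121/2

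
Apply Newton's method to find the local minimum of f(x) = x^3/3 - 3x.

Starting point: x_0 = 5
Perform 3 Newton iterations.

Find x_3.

f(x) = x^3/3 - 3x
f'(x) = x^2 - 3, f''(x) = 2x
Newton update: x_{n+1} = x_n - (x_n^2 - 3)/(2*x_n)
Step 1: x_0 = 5, f'=22, f''=10, x_1 = 14/5
Step 2: x_1 = 14/5, f'=121/25, f''=28/5, x_2 = 271/140
Step 3: x_2 = 271/140, f'=14641/19600, f''=271/70, x_3 = 132241/75880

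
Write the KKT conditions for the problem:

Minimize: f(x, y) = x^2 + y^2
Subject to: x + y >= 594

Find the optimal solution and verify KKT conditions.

KKT conditions for min x^2 + y^2 s.t. x + y >= 594:
Stationarity: 2x = mu, 2y = mu
So x = y = mu/2.
Complementary slackness: mu*(x + y - 594) = 0
Primal feasibility: x + y >= 594; dual feasibility: mu >= 0
If mu = 0 then x = y = 0, but 0 + 0 < 594 is infeasible, so the constraint is active.
Constraint active: x + y = 2*(mu/2) = 594 => mu = 594
x = y = 297, f = 176418
Verify: stationarity 2*297 = 594 = mu; primal 297 + 297 = 594 >= 594; dual mu = 594 >= 0; complementary slackness 594*(594 - 594) = 0. All KKT conditions hold.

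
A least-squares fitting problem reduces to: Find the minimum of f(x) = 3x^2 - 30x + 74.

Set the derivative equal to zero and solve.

f(x) = 3x^2 - 30x + 74
f'(x) = 6x + (-30) = 0
x = 30/6 = 5
f(5) = -1
Since f''(x) = 6 > 0, this is a minimum.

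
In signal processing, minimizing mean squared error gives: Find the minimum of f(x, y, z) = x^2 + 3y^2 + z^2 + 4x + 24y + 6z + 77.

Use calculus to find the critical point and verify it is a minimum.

f(x,y,z) = x^2 + 3y^2 + z^2 + 4x + 24y + 6z + 77
df/dx = 2x + (4) = 0 => x = -2
df/dy = 6y + (24) = 0 => y = -4
df/dz = 2z + (6) = 0 => z = -3
f(-2,-4,-3) = 1*(-2)^2 + 3*(-4)^2 + 1*(-3)^2 + 4*(-2) + 24*(-4) + 6*(-3) + 77 = 16
Hessian is diagonal with entries 2, 6, 2 > 0, confirmed minimum.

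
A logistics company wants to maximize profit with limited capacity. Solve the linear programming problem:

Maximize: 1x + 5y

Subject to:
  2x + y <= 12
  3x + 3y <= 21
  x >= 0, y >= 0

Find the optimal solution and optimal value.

Feasible vertices: (0, 0), (0, 7), (5, 2), (6, 0)
Objective 1x + 5y at each:
  (0, 0): 0
  (0, 7): 35
  (5, 2): 15
  (6, 0): 6
Maximum is 35 at (0, 7).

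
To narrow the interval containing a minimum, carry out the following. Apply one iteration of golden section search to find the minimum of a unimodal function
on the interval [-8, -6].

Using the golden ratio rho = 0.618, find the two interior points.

Golden section search on [-8, -6].
Golden ratio rho = 0.618 (approx).
Interior points:
  x_1 = -8 + (1-0.618)*2 = -7.2360
  x_2 = -8 + 0.618*2 = -6.7640
Compare f(x_1) and f(x_2) to determine which subinterval to keep.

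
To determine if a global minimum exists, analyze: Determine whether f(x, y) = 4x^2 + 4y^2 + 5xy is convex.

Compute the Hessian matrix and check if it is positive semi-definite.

f(x,y) = 4x^2 + 4y^2 + 5xy
Hessian H = [[8, 5], [5, 8]]
trace(H) = 16, det(H) = 39
Eigenvalues: (16 +/- sqrt(100)) / 2 = 13, 3
Since both eigenvalues > 0, f is convex.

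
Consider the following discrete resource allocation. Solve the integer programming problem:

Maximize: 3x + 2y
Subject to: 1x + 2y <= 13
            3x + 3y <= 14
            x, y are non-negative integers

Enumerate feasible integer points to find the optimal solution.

Constraint 1: 1x + 2y <= 13
Constraint 2: 3x + 3y <= 14
Feasible x range (need y >= 0): 0 <= x <= min(13/1, 14/3) => x in {0, ..., 4}.
Enumerate feasible integer points row by row (the coefficient of y is 2 > 0, so for each x the largest feasible y gives the best value):
  x = 0: y <= min((13 - 1*0)/2, (14 - 3*0)/3) => y in {0, ..., 4}; best 3*0 + 2*4 = 8
  x = 1: y <= min((13 - 1*1)/2, (14 - 3*1)/3) => y in {0, ..., 3}; best 3*1 + 2*3 = 9
  x = 2: y <= min((13 - 1*2)/2, (14 - 3*2)/3) => y in {0, ..., 2}; best 3*2 + 2*2 = 10
  x = 3: y <= min((13 - 1*3)/2, (14 - 3*3)/3) => y in {0, ..., 1}; best 3*3 + 2*1 = 11
  x = 4: y <= min((13 - 1*4)/2, (14 - 3*4)/3) => y in {0}; best 3*4 + 2*0 = 12
The maximum 3x + 2y = 12 is achieved at x = 4, y = 0.
Check: 1*4 + 2*0 = 4 <= 13 and 3*4 + 3*0 = 12 <= 14.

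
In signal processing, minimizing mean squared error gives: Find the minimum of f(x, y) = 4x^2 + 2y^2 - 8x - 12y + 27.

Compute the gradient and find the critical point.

f(x,y) = 4x^2 + 2y^2 - 8x - 12y + 27
df/dx = 8x + (-8) = 0  =>  x = 1
df/dy = 4y + (-12) = 0  =>  y = 3
f(1, 3) = 4*(1)^2 + 2*(3)^2 + -8*(1) + -12*(3) + 27 = 5
Hessian is diagonal with entries 8, 4 > 0, so this is a minimum.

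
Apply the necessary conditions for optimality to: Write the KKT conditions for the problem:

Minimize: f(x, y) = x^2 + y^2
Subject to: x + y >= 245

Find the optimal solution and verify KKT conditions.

KKT conditions for min x^2 + y^2 s.t. x + y >= 245:
Stationarity: 2x = mu, 2y = mu
So x = y = mu/2.
Complementary slackness: mu*(x + y - 245) = 0
Primal feasibility: x + y >= 245; dual feasibility: mu >= 0
If mu = 0 then x = y = 0, but 0 + 0 < 245 is infeasible, so the constraint is active.
Constraint active: x + y = 2*(mu/2) = 245 => mu = 245
x = y = 245/2, f = 60025/2
Verify: stationarity 2*(245/2) = 245 = mu; primal 245/2 + 245/2 = 245 >= 245; dual mu = 245 >= 0; complementary slackness 245*(245 - 245) = 0. All KKT conditions hold.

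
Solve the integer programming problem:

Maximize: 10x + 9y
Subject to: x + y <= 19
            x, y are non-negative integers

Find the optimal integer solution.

Objective: 10x + 9y, constraint: x + y <= 19
Coefficient of x is 10 >= coefficient of y is 9, so allocate the entire budget to x.
Optimal: x = 19, y = 0, value = 190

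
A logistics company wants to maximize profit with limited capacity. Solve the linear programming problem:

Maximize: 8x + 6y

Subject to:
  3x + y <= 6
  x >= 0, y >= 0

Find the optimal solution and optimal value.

The feasible region has vertices at [(0, 0), (2, 0), (0, 6)].
Checking objective 8x + 6y at each vertex:
  (0, 0): 8*0 + 6*0 = 0
  (2, 0): 8*2 + 6*0 = 16
  (0, 6): 8*0 + 6*6 = 36
Maximum is 36 at (0, 6).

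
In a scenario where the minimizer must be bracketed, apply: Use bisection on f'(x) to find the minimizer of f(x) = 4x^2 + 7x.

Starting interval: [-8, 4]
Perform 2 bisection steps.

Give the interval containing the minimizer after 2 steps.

Finding critical point of f(x) = 4x^2 + 7x using bisection on f'(x) = 8x + 7.
f'(x) = 0 when x = -7/8.
Starting interval: [-8, 4]
Step 1: mid = -2, f'(mid) = -9, new interval = [-2, 4]
Step 2: mid = 1, f'(mid) = 15, new interval = [-2, 1]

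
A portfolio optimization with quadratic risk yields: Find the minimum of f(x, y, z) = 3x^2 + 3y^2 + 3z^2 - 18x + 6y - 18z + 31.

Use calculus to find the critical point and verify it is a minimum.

f(x,y,z) = 3x^2 + 3y^2 + 3z^2 - 18x + 6y - 18z + 31
df/dx = 6x + (-18) = 0 => x = 3
df/dy = 6y + (6) = 0 => y = -1
df/dz = 6z + (-18) = 0 => z = 3
f(3,-1,3) = 3*(3)^2 + 3*(-1)^2 + 3*(3)^2 + -18*(3) + 6*(-1) + -18*(3) + 31 = -26
Hessian is diagonal with entries 6, 6, 6 > 0, confirmed minimum.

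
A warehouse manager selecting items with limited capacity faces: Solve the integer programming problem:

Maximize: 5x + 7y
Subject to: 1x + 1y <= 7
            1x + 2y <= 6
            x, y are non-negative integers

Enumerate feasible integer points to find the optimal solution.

Constraint 1: 1x + 1y <= 7
Constraint 2: 1x + 2y <= 6
Feasible x range (need y >= 0): 0 <= x <= min(7/1, 6/1) => x in {0, ..., 6}.
Enumerate feasible integer points row by row (the coefficient of y is 7 > 0, so for each x the largest feasible y gives the best value):
  x = 0: y <= min((7 - 1*0)/1, (6 - 1*0)/2) => y in {0, ..., 3}; best 5*0 + 7*3 = 21
  x = 1: y <= min((7 - 1*1)/1, (6 - 1*1)/2) => y in {0, ..., 2}; best 5*1 + 7*2 = 19
  x = 2: y <= min((7 - 1*2)/1, (6 - 1*2)/2) => y in {0, ..., 2}; best 5*2 + 7*2 = 24
  x = 3: y <= min((7 - 1*3)/1, (6 - 1*3)/2) => y in {0, ..., 1}; best 5*3 + 7*1 = 22
  x = 4: y <= min((7 - 1*4)/1, (6 - 1*4)/2) => y in {0, ..., 1}; best 5*4 + 7*1 = 27
  x = 5: y <= min((7 - 1*5)/1, (6 - 1*5)/2) => y in {0}; best 5*5 + 7*0 = 25
  x = 6: y <= min((7 - 1*6)/1, (6 - 1*6)/2) => y in {0}; best 5*6 + 7*0 = 30
The maximum 5x + 7y = 30 is achieved at x = 6, y = 0.
Check: 1*6 + 1*0 = 6 <= 7 and 1*6 + 2*0 = 6 <= 6.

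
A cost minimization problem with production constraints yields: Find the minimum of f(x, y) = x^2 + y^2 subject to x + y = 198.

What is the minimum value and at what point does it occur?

Substitute y = 198 - x into f(x,y) = x^2 + y^2:
g(x) = x^2 + (198 - x)^2 = 2x^2 - 396x + 39204
g'(x) = 4x - 396 = 0  =>  x = 99
y = 198 - 99 = 99
Minimum value = 99^2 + 99^2 = 19602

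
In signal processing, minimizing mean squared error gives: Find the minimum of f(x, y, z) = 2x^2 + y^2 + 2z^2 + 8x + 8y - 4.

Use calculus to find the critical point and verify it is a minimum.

f(x,y,z) = 2x^2 + y^2 + 2z^2 + 8x + 8y - 4
df/dx = 4x + (8) = 0 => x = -2
df/dy = 2y + (8) = 0 => y = -4
df/dz = 4z + (0) = 0 => z = 0
f(-2,-4,0) = 2*(-2)^2 + 1*(-4)^2 + 2*(0)^2 + 8*(-2) + 8*(-4) + -4 = -28
Hessian is diagonal with entries 4, 2, 4 > 0, confirmed minimum.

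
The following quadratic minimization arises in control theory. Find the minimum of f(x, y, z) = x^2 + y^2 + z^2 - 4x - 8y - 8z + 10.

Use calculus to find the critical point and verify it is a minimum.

f(x,y,z) = x^2 + y^2 + z^2 - 4x - 8y - 8z + 10
df/dx = 2x + (-4) = 0 => x = 2
df/dy = 2y + (-8) = 0 => y = 4
df/dz = 2z + (-8) = 0 => z = 4
f(2,4,4) = 1*(2)^2 + 1*(4)^2 + 1*(4)^2 + -4*(2) + -8*(4) + -8*(4) + 10 = -26
Hessian is diagonal with entries 2, 2, 2 > 0, confirmed minimum.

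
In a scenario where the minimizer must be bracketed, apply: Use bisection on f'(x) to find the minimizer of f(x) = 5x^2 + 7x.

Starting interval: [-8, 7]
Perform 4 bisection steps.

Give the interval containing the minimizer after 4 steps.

Finding critical point of f(x) = 5x^2 + 7x using bisection on f'(x) = 10x + 7.
f'(x) = 0 when x = -7/10.
Starting interval: [-8, 7]
Step 1: mid = -1/2, f'(mid) = 2, new interval = [-8, -1/2]
Step 2: mid = -17/4, f'(mid) = -71/2, new interval = [-17/4, -1/2]
Step 3: mid = -19/8, f'(mid) = -67/4, new interval = [-19/8, -1/2]
Step 4: mid = -23/16, f'(mid) = -59/8, new interval = [-23/16, -1/2]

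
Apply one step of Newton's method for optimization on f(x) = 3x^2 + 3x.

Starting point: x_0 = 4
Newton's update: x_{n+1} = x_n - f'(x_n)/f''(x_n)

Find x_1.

f(x) = 3x^2 + 3x
f'(x) = 6x + (3), f''(x) = 6
Newton step: x_1 = x_0 - f'(x_0)/f''(x_0)
f'(4) = 27
x_1 = 4 - 27/6 = -1/2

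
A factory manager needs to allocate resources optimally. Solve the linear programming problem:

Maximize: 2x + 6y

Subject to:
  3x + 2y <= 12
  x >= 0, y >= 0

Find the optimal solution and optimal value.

The feasible region has vertices at [(0, 0), (4, 0), (0, 6)].
Checking objective 2x + 6y at each vertex:
  (0, 0): 2*0 + 6*0 = 0
  (4, 0): 2*4 + 6*0 = 8
  (0, 6): 2*0 + 6*6 = 36
Maximum is 36 at (0, 6).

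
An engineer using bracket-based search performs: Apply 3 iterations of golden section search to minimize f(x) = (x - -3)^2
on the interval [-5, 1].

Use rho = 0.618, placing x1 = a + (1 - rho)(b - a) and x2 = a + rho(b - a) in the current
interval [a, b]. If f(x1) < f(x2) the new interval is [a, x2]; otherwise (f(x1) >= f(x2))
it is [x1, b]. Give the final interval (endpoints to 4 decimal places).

Golden section search for min of f(x) = (x - -3)^2 on [-5, 1].
Each step: x1 = a + (1 - rho)(b - a), x2 = a + rho(b - a); if f(x1) < f(x2) keep [a, x2], otherwise keep [x1, b].
Step 1: [-5.0000, 1.0000], x1=-2.7080 (f=0.0853), x2=-1.2920 (f=2.9173); f(x1) < f(x2) => keep [-5.0000, -1.2920]
Step 2: [-5.0000, -1.2920], x1=-3.5835 (f=0.3405), x2=-2.7085 (f=0.0850); f(x1) > f(x2) => keep [-3.5835, -1.2920]
Step 3: [-3.5835, -1.2920], x1=-2.7082 (f=0.0852), x2=-2.1674 (f=0.6933); f(x1) < f(x2) => keep [-3.5835, -2.1674]
Final interval: [-3.5835, -2.1674]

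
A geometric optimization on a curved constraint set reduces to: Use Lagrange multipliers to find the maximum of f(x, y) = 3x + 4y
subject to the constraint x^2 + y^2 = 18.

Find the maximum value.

Set up Lagrange conditions: grad f = lambda * grad g
  3 = 2*lambda*x
  4 = 2*lambda*y
From these: x/y = 3/4, so x = 3t, y = 4t for some t.
Substitute into constraint: (3t)^2 + (4t)^2 = 18
  t^2 * 25 = 18
  t = sqrt(18/25)
Maximum = 3*x + 4*y = (3^2 + 4^2)*t = 25 * sqrt(18/25) = sqrt(450)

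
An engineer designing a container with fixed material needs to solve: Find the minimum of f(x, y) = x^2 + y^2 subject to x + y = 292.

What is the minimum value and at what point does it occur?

Substitute y = 292 - x into f(x,y) = x^2 + y^2:
g(x) = x^2 + (292 - x)^2 = 2x^2 - 584x + 85264
g'(x) = 4x - 584 = 0  =>  x = 146
y = 292 - 146 = 146
Minimum value = 146^2 + 146^2 = 42632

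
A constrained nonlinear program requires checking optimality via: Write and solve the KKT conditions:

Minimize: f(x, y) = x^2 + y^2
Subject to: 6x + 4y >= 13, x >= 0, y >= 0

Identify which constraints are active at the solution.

KKT conditions for min x^2 + y^2 s.t. 6x + 4y >= 13, x >= 0, y >= 0:
Stationarity: 2x = mu*6 + mu_x, 2y = mu*4 + mu_y, with mu, mu_x, mu_y >= 0
Complementary slackness: mu*(6x + 4y - 13) = 0, mu_x*x = 0, mu_y*y = 0
(0, 0) is infeasible (6*0 + 4*0 < 13), so if mu = 0 stationarity would force x = mu_x/2 >= 0, y = mu_y/2 >= 0 with mu_x*x = mu_y*y = 0, i.e. x = y = 0: contradiction. Hence mu > 0 and 6x + 4y = 13 is active.
Try x > 0, y > 0 (so mu_x = mu_y = 0): x = 6*mu/2, y = 4*mu/2
Substitute: 6*(6*mu/2) + 4*(4*mu/2) = 13
  mu*52/2 = 13 => mu = 1/2
x* = 3/2 > 0, y* = 1 > 0, consistent with mu_x = mu_y = 0.
f is convex and the constraints are linear, so this KKT point is the global minimum.
f* = 13/4
Active constraints: 6x + 4y >= 13 (holds with equality, mu = 1/2 > 0); x >= 0 and y >= 0 are inactive (mu_x = mu_y = 0).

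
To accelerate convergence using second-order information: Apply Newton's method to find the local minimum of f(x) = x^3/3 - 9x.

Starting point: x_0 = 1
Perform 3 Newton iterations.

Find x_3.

f(x) = x^3/3 - 9x
f'(x) = x^2 - 9, f''(x) = 2x
Newton update: x_{n+1} = x_n - (x_n^2 - 9)/(2*x_n)
Step 1: x_0 = 1, f'=-8, f''=2, x_1 = 5
Step 2: x_1 = 5, f'=16, f''=10, x_2 = 17/5
Step 3: x_2 = 17/5, f'=64/25, f''=34/5, x_3 = 257/85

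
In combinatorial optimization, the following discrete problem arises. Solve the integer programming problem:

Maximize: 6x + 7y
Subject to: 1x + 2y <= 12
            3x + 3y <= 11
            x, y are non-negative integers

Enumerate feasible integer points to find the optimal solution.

Constraint 1: 1x + 2y <= 12
Constraint 2: 3x + 3y <= 11
Feasible x range (need y >= 0): 0 <= x <= min(12/1, 11/3) => x in {0, ..., 3}.
Enumerate feasible integer points row by row (the coefficient of y is 7 > 0, so for each x the largest feasible y gives the best value):
  x = 0: y <= min((12 - 1*0)/2, (11 - 3*0)/3) => y in {0, ..., 3}; best 6*0 + 7*3 = 21
  x = 1: y <= min((12 - 1*1)/2, (11 - 3*1)/3) => y in {0, ..., 2}; best 6*1 + 7*2 = 20
  x = 2: y <= min((12 - 1*2)/2, (11 - 3*2)/3) => y in {0, ..., 1}; best 6*2 + 7*1 = 19
  x = 3: y <= min((12 - 1*3)/2, (11 - 3*3)/3) => y in {0}; best 6*3 + 7*0 = 18
The maximum 6x + 7y = 21 is achieved at x = 0, y = 3.
Check: 1*0 + 2*3 = 6 <= 12 and 3*0 + 3*3 = 9 <= 11.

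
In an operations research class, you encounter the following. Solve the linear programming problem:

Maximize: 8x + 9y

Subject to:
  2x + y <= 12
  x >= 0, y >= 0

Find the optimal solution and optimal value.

The feasible region has vertices at [(0, 0), (6, 0), (0, 12)].
Checking objective 8x + 9y at each vertex:
  (0, 0): 8*0 + 9*0 = 0
  (6, 0): 8*6 + 9*0 = 48
  (0, 12): 8*0 + 9*12 = 108
Maximum is 108 at (0, 12).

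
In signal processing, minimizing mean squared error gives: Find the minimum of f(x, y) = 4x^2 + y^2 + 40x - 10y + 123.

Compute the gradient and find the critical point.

f(x,y) = 4x^2 + y^2 + 40x - 10y + 123
df/dx = 8x + (40) = 0  =>  x = -5
df/dy = 2y + (-10) = 0  =>  y = 5
f(-5, 5) = 4*(-5)^2 + 1*(5)^2 + 40*(-5) + -10*(5) + 123 = -2
Hessian is diagonal with entries 8, 2 > 0, so this is a minimum.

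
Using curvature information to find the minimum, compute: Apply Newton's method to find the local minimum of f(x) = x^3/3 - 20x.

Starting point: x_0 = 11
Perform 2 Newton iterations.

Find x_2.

f(x) = x^3/3 - 20x
f'(x) = x^2 - 20, f''(x) = 2x
Newton update: x_{n+1} = x_n - (x_n^2 - 20)/(2*x_n)
Step 1: x_0 = 11, f'=101, f''=22, x_1 = 141/22
Step 2: x_1 = 141/22, f'=10201/484, f''=141/11, x_2 = 29561/6204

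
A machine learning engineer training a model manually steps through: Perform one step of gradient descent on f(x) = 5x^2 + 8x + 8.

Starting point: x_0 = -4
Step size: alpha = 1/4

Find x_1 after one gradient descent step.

f(x) = 5x^2 + 8x + 8
f'(x) = 10x + 8
f'(-4) = 10*-4 + (8) = -32
x_1 = x_0 - alpha * f'(x_0) = -4 - 1/4 * -32 = 4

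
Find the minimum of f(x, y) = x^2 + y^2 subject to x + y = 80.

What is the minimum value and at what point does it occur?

Substitute y = 80 - x into f(x,y) = x^2 + y^2:
g(x) = x^2 + (80 - x)^2 = 2x^2 - 160x + 6400
g'(x) = 4x - 160 = 0  =>  x = 40
y = 80 - 40 = 40
Minimum value = 40^2 + 40^2 = 3200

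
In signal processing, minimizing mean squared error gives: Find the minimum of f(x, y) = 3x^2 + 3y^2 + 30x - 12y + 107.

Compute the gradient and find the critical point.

f(x,y) = 3x^2 + 3y^2 + 30x - 12y + 107
df/dx = 6x + (30) = 0  =>  x = -5
df/dy = 6y + (-12) = 0  =>  y = 2
f(-5, 2) = 3*(-5)^2 + 3*(2)^2 + 30*(-5) + -12*(2) + 107 = 20
Hessian is diagonal with entries 6, 6 > 0, so this is a minimum.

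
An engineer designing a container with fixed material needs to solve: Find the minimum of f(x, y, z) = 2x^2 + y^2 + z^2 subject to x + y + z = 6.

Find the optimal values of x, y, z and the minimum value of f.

Using Lagrange multipliers on f = 2x^2 + y^2 + z^2 with constraint x + y + z = 6:
Conditions: 2*2*x = lambda, 2*1*y = lambda, 2*1*z = lambda
So x = lambda/4, y = lambda/2, z = lambda/2
Substituting into constraint: lambda * (5/4) = 6
lambda = 24/5
x = 6/5, y = 12/5, z = 12/5
Minimum value = 72/5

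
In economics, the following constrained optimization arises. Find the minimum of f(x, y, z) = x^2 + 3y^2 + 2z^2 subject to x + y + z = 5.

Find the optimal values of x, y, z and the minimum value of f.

Using Lagrange multipliers on f = x^2 + 3y^2 + 2z^2 with constraint x + y + z = 5:
Conditions: 2*1*x = lambda, 2*3*y = lambda, 2*2*z = lambda
So x = lambda/2, y = lambda/6, z = lambda/4
Substituting into constraint: lambda * (11/12) = 5
lambda = 60/11
x = 30/11, y = 10/11, z = 15/11
Minimum value = 150/11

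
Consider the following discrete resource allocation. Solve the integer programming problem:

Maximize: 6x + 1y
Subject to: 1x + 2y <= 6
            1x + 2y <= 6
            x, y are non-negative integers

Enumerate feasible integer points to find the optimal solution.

Constraint 1: 1x + 2y <= 6
Constraint 2: 1x + 2y <= 6
Feasible x range (need y >= 0): 0 <= x <= min(6/1, 6/1) => x in {0, ..., 6}.
Enumerate feasible integer points row by row (the coefficient of y is 1 > 0, so for each x the largest feasible y gives the best value):
  x = 0: y <= min((6 - 1*0)/2, (6 - 1*0)/2) => y in {0, ..., 3}; best 6*0 + 1*3 = 3
  x = 1: y <= min((6 - 1*1)/2, (6 - 1*1)/2) => y in {0, ..., 2}; best 6*1 + 1*2 = 8
  x = 2: y <= min((6 - 1*2)/2, (6 - 1*2)/2) => y in {0, ..., 2}; best 6*2 + 1*2 = 14
  x = 3: y <= min((6 - 1*3)/2, (6 - 1*3)/2) => y in {0, ..., 1}; best 6*3 + 1*1 = 19
  x = 4: y <= min((6 - 1*4)/2, (6 - 1*4)/2) => y in {0, ..., 1}; best 6*4 + 1*1 = 25
  x = 5: y <= min((6 - 1*5)/2, (6 - 1*5)/2) => y in {0}; best 6*5 + 1*0 = 30
  x = 6: y <= min((6 - 1*6)/2, (6 - 1*6)/2) => y in {0}; best 6*6 + 1*0 = 36
The maximum 6x + 1y = 36 is achieved at x = 6, y = 0.
Check: 1*6 + 2*0 = 6 <= 6 and 1*6 + 2*0 = 6 <= 6.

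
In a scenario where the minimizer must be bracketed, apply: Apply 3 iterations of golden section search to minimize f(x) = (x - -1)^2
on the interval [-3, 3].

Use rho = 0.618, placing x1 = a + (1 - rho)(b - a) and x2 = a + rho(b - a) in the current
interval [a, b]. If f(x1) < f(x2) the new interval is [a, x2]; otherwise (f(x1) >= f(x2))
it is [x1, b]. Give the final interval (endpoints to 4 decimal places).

Golden section search for min of f(x) = (x - -1)^2 on [-3, 3].
Each step: x1 = a + (1 - rho)(b - a), x2 = a + rho(b - a); if f(x1) < f(x2) keep [a, x2], otherwise keep [x1, b].
Step 1: [-3.0000, 3.0000], x1=-0.7080 (f=0.0853), x2=0.7080 (f=2.9173); f(x1) < f(x2) => keep [-3.0000, 0.7080]
Step 2: [-3.0000, 0.7080], x1=-1.5835 (f=0.3405), x2=-0.7085 (f=0.0850); f(x1) > f(x2) => keep [-1.5835, 0.7080]
Step 3: [-1.5835, 0.7080], x1=-0.7082 (f=0.0852), x2=-0.1674 (f=0.6933); f(x1) < f(x2) => keep [-1.5835, -0.1674]
Final interval: [-1.5835, -0.1674]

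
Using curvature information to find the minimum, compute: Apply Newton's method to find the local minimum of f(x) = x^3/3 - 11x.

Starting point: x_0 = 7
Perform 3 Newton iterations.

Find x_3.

f(x) = x^3/3 - 11x
f'(x) = x^2 - 11, f''(x) = 2x
Newton update: x_{n+1} = x_n - (x_n^2 - 11)/(2*x_n)
Step 1: x_0 = 7, f'=38, f''=14, x_1 = 30/7
Step 2: x_1 = 30/7, f'=361/49, f''=60/7, x_2 = 1439/420
Step 3: x_2 = 1439/420, f'=130321/176400, f''=1439/210, x_3 = 4011121/1208760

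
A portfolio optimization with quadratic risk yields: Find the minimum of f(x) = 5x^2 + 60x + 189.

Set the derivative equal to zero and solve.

f(x) = 5x^2 + 60x + 189
f'(x) = 10x + (60) = 0
x = -60/10 = -6
f(-6) = 9
Since f''(x) = 10 > 0, this is a minimum.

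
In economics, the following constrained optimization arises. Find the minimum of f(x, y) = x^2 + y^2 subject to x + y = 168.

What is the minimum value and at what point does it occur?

Substitute y = 168 - x into f(x,y) = x^2 + y^2:
g(x) = x^2 + (168 - x)^2 = 2x^2 - 336x + 28224
g'(x) = 4x - 336 = 0  =>  x = 84
y = 168 - 84 = 84
Minimum value = 84^2 + 84^2 = 14112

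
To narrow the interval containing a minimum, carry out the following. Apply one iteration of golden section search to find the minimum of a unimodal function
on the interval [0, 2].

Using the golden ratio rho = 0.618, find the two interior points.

Golden section search on [0, 2].
Golden ratio rho = 0.618 (approx).
Interior points:
  x_1 = 0 + (1-0.618)*2 = 0.7640
  x_2 = 0 + 0.618*2 = 1.2360
Compare f(x_1) and f(x_2) to determine which subinterval to keep.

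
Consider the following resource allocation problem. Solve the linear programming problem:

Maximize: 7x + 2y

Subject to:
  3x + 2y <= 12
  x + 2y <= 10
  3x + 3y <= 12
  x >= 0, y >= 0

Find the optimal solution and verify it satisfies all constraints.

Feasible vertices: (0, 0), (0, 4), (4, 0)
Objective 7x + 2y at each vertex:
  (0, 0): 0
  (0, 4): 8
  (4, 0): 28
Maximum is 28 at (4, 0).
Verify constraints at (x, y) = (4, 0):
  3*4 + 2*0 = 12 <= 12 (active)
  1*4 + 2*0 = 4 <= 10
  3*4 + 3*0 = 12 <= 12 (active)
  x = 4 >= 0, y = 0 >= 0. All constraints satisfied.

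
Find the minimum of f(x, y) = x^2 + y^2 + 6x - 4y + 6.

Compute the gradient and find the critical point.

f(x,y) = x^2 + y^2 + 6x - 4y + 6
df/dx = 2x + (6) = 0  =>  x = -3
df/dy = 2y + (-4) = 0  =>  y = 2
f(-3, 2) = 1*(-3)^2 + 1*(2)^2 + 6*(-3) + -4*(2) + 6 = -7
Hessian is diagonal with entries 2, 2 > 0, so this is a minimum.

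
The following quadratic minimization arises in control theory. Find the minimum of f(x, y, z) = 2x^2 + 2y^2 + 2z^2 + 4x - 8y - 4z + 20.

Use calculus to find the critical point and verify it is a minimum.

f(x,y,z) = 2x^2 + 2y^2 + 2z^2 + 4x - 8y - 4z + 20
df/dx = 4x + (4) = 0 => x = -1
df/dy = 4y + (-8) = 0 => y = 2
df/dz = 4z + (-4) = 0 => z = 1
f(-1,2,1) = 2*(-1)^2 + 2*(2)^2 + 2*(1)^2 + 4*(-1) + -8*(2) + -4*(1) + 20 = 8
Hessian is diagonal with entries 4, 4, 4 > 0, confirmed minimum.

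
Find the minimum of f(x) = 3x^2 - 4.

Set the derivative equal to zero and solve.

f(x) = 3x^2 - 4
f'(x) = 6x + (0) = 0
x = 0/6 = 0
f(0) = -4
Since f''(x) = 6 > 0, this is a minimum.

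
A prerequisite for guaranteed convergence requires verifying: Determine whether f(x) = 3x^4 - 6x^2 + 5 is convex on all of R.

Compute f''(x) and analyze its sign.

f(x) = 3x^4 - 6x^2 + 5
f'(x) = 12x^3 + -12x
f''(x) = 36x^2 + -12
f''(0) = -12 < 0, so not convex near x = 0
Therefore, f is not globally convex on R.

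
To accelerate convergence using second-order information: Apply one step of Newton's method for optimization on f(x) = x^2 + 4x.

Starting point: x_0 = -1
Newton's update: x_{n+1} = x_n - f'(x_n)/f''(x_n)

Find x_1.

f(x) = x^2 + 4x
f'(x) = 2x + (4), f''(x) = 2
Newton step: x_1 = x_0 - f'(x_0)/f''(x_0)
f'(-1) = 2
x_1 = -1 - 2/2 = -2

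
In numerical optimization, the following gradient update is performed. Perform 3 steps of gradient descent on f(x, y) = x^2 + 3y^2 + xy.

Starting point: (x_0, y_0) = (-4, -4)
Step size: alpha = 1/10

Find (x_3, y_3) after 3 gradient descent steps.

f(x,y) = x^2 + 3y^2 + xy
grad_x = 2x + 1y, grad_y = 6y + 1x
Step 1: grad = (-12, -28), (-14/5, -6/5)
Step 2: grad = (-34/5, -10), (-53/25, -1/5)
Step 3: grad = (-111/25, -83/25), (-419/250, 33/250)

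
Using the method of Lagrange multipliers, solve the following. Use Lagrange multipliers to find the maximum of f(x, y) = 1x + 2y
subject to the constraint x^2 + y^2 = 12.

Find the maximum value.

Set up Lagrange conditions: grad f = lambda * grad g
  1 = 2*lambda*x
  2 = 2*lambda*y
From these: x/y = 1/2, so x = 1t, y = 2t for some t.
Substitute into constraint: (1t)^2 + (2t)^2 = 12
  t^2 * 5 = 12
  t = sqrt(12/5)
Maximum = 1*x + 2*y = (1^2 + 2^2)*t = 5 * sqrt(12/5) = sqrt(60)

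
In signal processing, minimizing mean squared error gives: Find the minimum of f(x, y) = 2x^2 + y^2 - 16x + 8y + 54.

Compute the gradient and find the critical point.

f(x,y) = 2x^2 + y^2 - 16x + 8y + 54
df/dx = 4x + (-16) = 0  =>  x = 4
df/dy = 2y + (8) = 0  =>  y = -4
f(4, -4) = 2*(4)^2 + 1*(-4)^2 + -16*(4) + 8*(-4) + 54 = 6
Hessian is diagonal with entries 4, 2 > 0, so this is a minimum.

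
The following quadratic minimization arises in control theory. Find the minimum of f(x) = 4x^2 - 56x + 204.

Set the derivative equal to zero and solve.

f(x) = 4x^2 - 56x + 204
f'(x) = 8x + (-56) = 0
x = 56/8 = 7
f(7) = 8
Since f''(x) = 8 > 0, this is a minimum.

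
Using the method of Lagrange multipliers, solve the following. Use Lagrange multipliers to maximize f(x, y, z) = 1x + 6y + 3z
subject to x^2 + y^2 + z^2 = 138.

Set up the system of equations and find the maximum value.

Lagrange conditions: 1 = 2*lambda*x, 6 = 2*lambda*y, 3 = 2*lambda*z
So x:1 = y:6 = z:3, i.e. x = 1t, y = 6t, z = 3t
Constraint: t^2*(1^2 + 6^2 + 3^2) = 138
  t^2 * 46 = 138  =>  t = sqrt(3)
Maximum = 1*1t + 6*6t + 3*3t = 46*sqrt(3) = sqrt(6348)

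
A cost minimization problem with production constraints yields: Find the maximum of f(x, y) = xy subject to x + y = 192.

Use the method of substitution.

Substitute y = 192 - x into f(x,y) = xy:
g(x) = x(192 - x) = 192x - x^2
g'(x) = 192 - 2x = 0  =>  x = 96
y = 192 - 96 = 96
Maximum value = 96 * 96 = 9216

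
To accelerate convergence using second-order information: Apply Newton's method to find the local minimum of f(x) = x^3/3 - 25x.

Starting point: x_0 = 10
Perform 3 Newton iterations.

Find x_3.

f(x) = x^3/3 - 25x
f'(x) = x^2 - 25, f''(x) = 2x
Newton update: x_{n+1} = x_n - (x_n^2 - 25)/(2*x_n)
Step 1: x_0 = 10, f'=75, f''=20, x_1 = 25/4
Step 2: x_1 = 25/4, f'=225/16, f''=25/2, x_2 = 41/8
Step 3: x_2 = 41/8, f'=81/64, f''=41/4, x_3 = 3281/656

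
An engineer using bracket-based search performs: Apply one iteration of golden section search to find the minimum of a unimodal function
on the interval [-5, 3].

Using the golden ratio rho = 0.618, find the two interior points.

Golden section search on [-5, 3].
Golden ratio rho = 0.618 (approx).
Interior points:
  x_1 = -5 + (1-0.618)*8 = -1.9440
  x_2 = -5 + 0.618*8 = -0.0560
Compare f(x_1) and f(x_2) to determine which subinterval to keep.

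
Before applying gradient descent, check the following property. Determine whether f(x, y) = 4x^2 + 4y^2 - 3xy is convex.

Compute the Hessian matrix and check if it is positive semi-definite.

f(x,y) = 4x^2 + 4y^2 - 3xy
Hessian H = [[8, -3], [-3, 8]]
trace(H) = 16, det(H) = 55
Eigenvalues: (16 +/- sqrt(36)) / 2 = 11, 5
Since both eigenvalues > 0, f is convex.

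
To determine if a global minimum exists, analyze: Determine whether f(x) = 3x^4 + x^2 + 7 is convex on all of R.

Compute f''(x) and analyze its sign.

f(x) = 3x^4 + x^2 + 7
f'(x) = 12x^3 + 2x
f''(x) = 36x^2 + 2
f''(x) = 36x^2 + 2 >= 2 > 0 for all x
Therefore, f is convex on R.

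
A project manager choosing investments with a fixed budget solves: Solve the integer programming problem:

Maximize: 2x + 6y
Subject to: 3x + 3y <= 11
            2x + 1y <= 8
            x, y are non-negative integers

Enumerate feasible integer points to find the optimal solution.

Constraint 1: 3x + 3y <= 11
Constraint 2: 2x + 1y <= 8
Feasible x range (need y >= 0): 0 <= x <= min(11/3, 8/2) => x in {0, ..., 3}.
Enumerate feasible integer points row by row (the coefficient of y is 6 > 0, so for each x the largest feasible y gives the best value):
  x = 0: y <= min((11 - 3*0)/3, (8 - 2*0)/1) => y in {0, ..., 3}; best 2*0 + 6*3 = 18
  x = 1: y <= min((11 - 3*1)/3, (8 - 2*1)/1) => y in {0, ..., 2}; best 2*1 + 6*2 = 14
  x = 2: y <= min((11 - 3*2)/3, (8 - 2*2)/1) => y in {0, ..., 1}; best 2*2 + 6*1 = 10
  x = 3: y <= min((11 - 3*3)/3, (8 - 2*3)/1) => y in {0}; best 2*3 + 6*0 = 6
The maximum 2x + 6y = 18 is achieved at x = 0, y = 3.
Check: 3*0 + 3*3 = 9 <= 11 and 2*0 + 1*3 = 3 <= 8.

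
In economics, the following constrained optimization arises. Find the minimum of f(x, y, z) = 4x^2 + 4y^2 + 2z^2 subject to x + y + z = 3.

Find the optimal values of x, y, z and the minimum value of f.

Using Lagrange multipliers on f = 4x^2 + 4y^2 + 2z^2 with constraint x + y + z = 3:
Conditions: 2*4*x = lambda, 2*4*y = lambda, 2*2*z = lambda
So x = lambda/8, y = lambda/8, z = lambda/4
Substituting into constraint: lambda * (1/2) = 3
lambda = 6
x = 3/4, y = 3/4, z = 3/2
Minimum value = 9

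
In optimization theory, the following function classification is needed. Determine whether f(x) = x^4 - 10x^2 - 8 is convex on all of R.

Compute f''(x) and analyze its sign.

f(x) = x^4 - 10x^2 - 8
f'(x) = 4x^3 + -20x
f''(x) = 12x^2 + -20
f''(0) = -20 < 0, so not convex near x = 0
Therefore, f is not globally convex on R.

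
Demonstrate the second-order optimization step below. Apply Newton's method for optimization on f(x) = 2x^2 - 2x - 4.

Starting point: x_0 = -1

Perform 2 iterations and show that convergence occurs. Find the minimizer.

f(x) = 2x^2 - 2x - 4, f'(x) = 4x + (-2), f''(x) = 4
Step 1: f'(-1) = -6, x_1 = -1 - -6/4 = 1/2
Step 2: f'(1/2) = 0, x_2 = 1/2 (converged)
Newton's method converges in 1 step for quadratics.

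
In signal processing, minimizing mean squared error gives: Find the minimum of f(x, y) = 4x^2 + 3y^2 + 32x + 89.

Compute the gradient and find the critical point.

f(x,y) = 4x^2 + 3y^2 + 32x + 89
df/dx = 8x + (32) = 0  =>  x = -4
df/dy = 6y + (0) = 0  =>  y = 0
f(-4, 0) = 4*(-4)^2 + 3*(0)^2 + 32*(-4) + 89 = 25
Hessian is diagonal with entries 8, 6 > 0, so this is a minimum.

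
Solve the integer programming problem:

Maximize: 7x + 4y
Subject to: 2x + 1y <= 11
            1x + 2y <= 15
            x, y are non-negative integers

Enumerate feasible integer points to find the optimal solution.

Constraint 1: 2x + 1y <= 11
Constraint 2: 1x + 2y <= 15
Feasible x range (need y >= 0): 0 <= x <= min(11/2, 15/1) => x in {0, ..., 5}.
Enumerate feasible integer points row by row (the coefficient of y is 4 > 0, so for each x the largest feasible y gives the best value):
  x = 0: y <= min((11 - 2*0)/1, (15 - 1*0)/2) => y in {0, ..., 7}; best 7*0 + 4*7 = 28
  x = 1: y <= min((11 - 2*1)/1, (15 - 1*1)/2) => y in {0, ..., 7}; best 7*1 + 4*7 = 35
  x = 2: y <= min((11 - 2*2)/1, (15 - 1*2)/2) => y in {0, ..., 6}; best 7*2 + 4*6 = 38
  x = 3: y <= min((11 - 2*3)/1, (15 - 1*3)/2) => y in {0, ..., 5}; best 7*3 + 4*5 = 41
  x = 4: y <= min((11 - 2*4)/1, (15 - 1*4)/2) => y in {0, ..., 3}; best 7*4 + 4*3 = 40
  x = 5: y <= min((11 - 2*5)/1, (15 - 1*5)/2) => y in {0, ..., 1}; best 7*5 + 4*1 = 39
The maximum 7x + 4y = 41 is achieved at x = 3, y = 5.
Check: 2*3 + 1*5 = 11 <= 11 and 1*3 + 2*5 = 13 <= 15.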